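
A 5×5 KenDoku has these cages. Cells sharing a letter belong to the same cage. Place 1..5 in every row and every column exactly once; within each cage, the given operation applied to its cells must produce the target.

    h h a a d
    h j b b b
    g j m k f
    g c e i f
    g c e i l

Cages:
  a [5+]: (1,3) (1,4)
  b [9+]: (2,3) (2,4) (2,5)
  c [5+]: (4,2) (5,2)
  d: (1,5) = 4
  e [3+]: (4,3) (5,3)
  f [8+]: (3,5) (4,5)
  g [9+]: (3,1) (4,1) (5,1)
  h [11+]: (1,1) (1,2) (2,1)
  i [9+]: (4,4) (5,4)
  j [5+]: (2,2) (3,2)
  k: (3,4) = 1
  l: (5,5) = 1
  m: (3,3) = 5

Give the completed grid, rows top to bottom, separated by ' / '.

D is a freebie; hence (1,5) = 4.
Cage m is given, which forces (3,3) = 5.
Cage k is given, so (3,4) = 1.
5 is placed in row 3; hence (3,5) = 3.
Column 5 now contains 3; hence (4,5) = 5.
Cage l is given, which forces (5,5) = 1.
Column 5 now contains 1, leaving (2,5) = 2.
Cage e needs two cells with sum 3; hence (4,3) = 1.
Row 4 now contains 5, which forces (4,4) = 4.
Row 5 now contains 1; hence (5,3) = 2.
Cage i needs two cells with sum 9, leaving (5,4) = 5.
2 is placed in column 3, leaving (1,3) = 3.
Cage a's pair has sum 5, leaving (1,4) = 2.
Cage b has sum 9, so (2,3) = 4.
4 is placed in column 4; hence (2,4) = 3.
Cage c needs two cells with sum 5, leaving (4,2) = 2.
The two cells of cage c must have sum 5, so (5,2) = 3.
The 3 cells of cage h must have sum 11; hence (1,1) = 1.
Row 1 now contains 2, leaving (1,2) = 5.
Row 2 already has 3, so (2,1) = 5.
Row 2 already has 3, leaving (2,2) = 1.
The 3 cells of cage g must have sum 9, which forces (3,1) = 2.
Column 2 now contains 2, leaving (3,2) = 4.
Row 4 now contains 2, leaving (4,1) = 3.
Row 5 already has 3, so (5,1) = 4.

1 5 3 2 4 / 5 1 4 3 2 / 2 4 5 1 3 / 3 2 1 4 5 / 4 3 2 5 1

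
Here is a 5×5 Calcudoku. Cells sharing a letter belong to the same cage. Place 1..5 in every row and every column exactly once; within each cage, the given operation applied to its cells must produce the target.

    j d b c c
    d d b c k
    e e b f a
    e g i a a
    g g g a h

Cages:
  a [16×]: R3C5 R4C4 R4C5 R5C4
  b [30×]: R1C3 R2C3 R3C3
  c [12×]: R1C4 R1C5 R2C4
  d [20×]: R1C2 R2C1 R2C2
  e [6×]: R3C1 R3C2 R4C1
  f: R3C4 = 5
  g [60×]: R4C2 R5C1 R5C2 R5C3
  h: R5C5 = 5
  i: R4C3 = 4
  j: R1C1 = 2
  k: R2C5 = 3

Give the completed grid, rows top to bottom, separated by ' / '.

Cage j is a single given cell, leaving R1C1 = 2.
Cage k is a single given cell, leaving R2C5 = 3.
Cage f is a single given cell, so R3C4 = 5.
I is a freebie, so R4C3 = 4.
Cage h is a single given cell, leaving R5C5 = 5.
Cage c has product 12, leaving R1C4 = 3.
Cage e needs product 6; hence R3C2 = 2.
Row 3 already has 2; hence R3C3 = 3.
Row 3 already has 2, which forces R3C5 = 4.
Cage g needs product 60; hence R4C2 = 5.
Column 3 now contains 3; hence R5C3 = 1.
3 is placed in row 1, which forces R1C3 = 5.
4 is placed in column 5, so R1C5 = 1.
Cage d needs product 20, which forces R2C1 = 5.
The 3 cells of cage b must have product 30, which forces R2C3 = 2.
Cage c has product 12, so R2C4 = 4.
Row 3 already has 3; hence R3C1 = 1.
Cage e needs product 6; hence R4C1 = 3.
Cage a has product 16, which forces R4C4 = 1.
The 4 cells of cage a must have product 16, which forces R4C5 = 2.
Column 1 now contains 3, leaving R5C1 = 4.
Row 5 now contains 4, which forces R5C2 = 3.
The 4 cells of cage a must have product 16, which forces R5C4 = 2.
Row 1 already has 1, which forces R1C2 = 4.
4 is placed in row 2, so R2C2 = 1.

2 4 5 3 1 / 5 1 2 4 3 / 1 2 3 5 4 / 3 5 4 1 2 / 4 3 1 2 5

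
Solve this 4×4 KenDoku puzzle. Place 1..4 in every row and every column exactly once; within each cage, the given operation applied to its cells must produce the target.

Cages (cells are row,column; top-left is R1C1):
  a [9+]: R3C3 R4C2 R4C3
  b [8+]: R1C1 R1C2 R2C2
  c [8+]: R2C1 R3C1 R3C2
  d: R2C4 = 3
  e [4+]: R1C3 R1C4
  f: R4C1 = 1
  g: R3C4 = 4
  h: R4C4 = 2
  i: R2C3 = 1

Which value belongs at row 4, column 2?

I is a freebie, leaving R2C3 = 1.
Cage d is a single given cell, which forces R2C4 = 3.
Cage g is given, which forces R3C4 = 4.
Cage f is given, which forces R4C1 = 1.
H is a freebie; hence R4C4 = 2.
Column 3 now contains 1, leaving R1C3 = 3.
Column 4 now contains 3; hence R1C4 = 1.
The 3 cells of cage c must have sum 8, which forces R2C1 = 4.
4 is placed in row 2, leaving R2C2 = 2.
Cage c has sum 8; hence R3C1 = 3.
Cage c has sum 8; hence R3C2 = 1.
Cage a needs sum 9, which forces R3C3 = 2.
Column 3 already has 3, so R4C3 = 4.
Row 1 now contains 3, which forces R1C1 = 2.
1 is placed in row 1, leaving R1C2 = 4.
4 is placed in row 4, leaving R4C2 = 3.
Completed grid: 2 4 3 1 / 4 2 1 3 / 3 1 2 4 / 1 3 4 2.

3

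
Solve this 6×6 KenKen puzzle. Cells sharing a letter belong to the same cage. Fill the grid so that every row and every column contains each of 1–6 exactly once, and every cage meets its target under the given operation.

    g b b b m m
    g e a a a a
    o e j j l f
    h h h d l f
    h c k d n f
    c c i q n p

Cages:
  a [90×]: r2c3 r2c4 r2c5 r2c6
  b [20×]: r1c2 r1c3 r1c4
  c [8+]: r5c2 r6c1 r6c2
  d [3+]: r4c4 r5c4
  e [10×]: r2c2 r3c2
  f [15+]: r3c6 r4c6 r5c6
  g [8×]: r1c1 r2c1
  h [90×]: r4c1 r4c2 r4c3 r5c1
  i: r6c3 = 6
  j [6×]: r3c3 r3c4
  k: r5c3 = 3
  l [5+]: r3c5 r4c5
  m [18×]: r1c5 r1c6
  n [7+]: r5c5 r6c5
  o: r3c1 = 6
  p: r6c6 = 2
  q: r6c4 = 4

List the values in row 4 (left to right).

Cage o is a single given cell; hence r3c1 = 6.
Cage k is a single given cell; hence r5c3 = 3.
I is a freebie, leaving r6c3 = 6.
Q is a freebie, so r6c4 = 4.
Cage p is a single given cell; hence r6c6 = 2.
Cage j's pair has product 6, so r3c3 = 2.
The two cells of cage j must have product 6, leaving r3c4 = 3.
The 4 cells of cage h must have product 90, which forces r4c1 = 3.
The 4 cells of cage h must have product 90, which forces r4c2 = 6.
Cage e needs two cells with product 10, leaving r2c2 = 2.
Row 3 already has 2, which forces r3c2 = 5.
Row 3 already has 5, leaving r3c6 = 4.
Column 6 already has 4; hence r4c6 = 5.
2 is placed in column 2, so r5c2 = 4.
Cage f has sum 15; hence r5c6 = 6.
The two cells of cage g must have product 8, which forces r1c1 = 2.
Column 2 already has 4; hence r1c2 = 1.
The 3 cells of cage b must have product 20, leaving r1c3 = 4.
Cage b has product 20, leaving r1c4 = 5.
Cage m's pair has product 18; hence r1c5 = 6.
Column 6 already has 6; hence r1c6 = 3.
Row 2 now contains 2, which forces r2c1 = 4.
3 is placed in column 6, which forces r2c6 = 1.
4 is placed in row 3, so r3c5 = 1.
Row 4 now contains 5; hence r4c3 = 1.
Row 4 now contains 1; hence r4c4 = 2.
Cage l's pair has sum 5, leaving r4c5 = 4.
Cage h needs product 90, which forces r5c1 = 5.
Column 4 now contains 2; hence r5c4 = 1.
Row 5 already has 6, leaving r5c5 = 2.
Cage c needs sum 8, so r6c1 = 1.
Cage c needs sum 8, which forces r6c2 = 3.
Cage n's pair has sum 7, leaving r6c5 = 5.
Row 2 now contains 1, so r2c3 = 5.
Row 2 now contains 1, leaving r2c4 = 6.
Column 5 already has 5, leaving r2c5 = 3.
The full grid is 2 1 4 5 6 3 / 4 2 5 6 3 1 / 6 5 2 3 1 4 / 3 6 1 2 4 5 / 5 4 3 1 2 6 / 1 3 6 4 5 2.

3 6 1 2 4 5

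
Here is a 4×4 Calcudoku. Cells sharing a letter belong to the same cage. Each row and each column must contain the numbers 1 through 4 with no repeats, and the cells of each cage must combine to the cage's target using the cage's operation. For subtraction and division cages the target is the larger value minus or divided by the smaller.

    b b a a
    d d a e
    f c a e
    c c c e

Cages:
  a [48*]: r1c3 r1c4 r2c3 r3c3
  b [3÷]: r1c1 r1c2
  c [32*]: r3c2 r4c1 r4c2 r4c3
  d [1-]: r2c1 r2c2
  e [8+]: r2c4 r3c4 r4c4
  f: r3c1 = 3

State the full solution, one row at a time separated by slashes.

1 3 4 2 / 2 1 3 4 / 3 4 2 1 / 4 2 1 3

Cage f is given, leaving r3c1 = 3.
Cage c has product 32; hence r3c2 = 4.
4 is placed in row 3, so r3c4 = 1.
Column 1 already has 3, leaving r1c1 = 1.
The two cells of cage b must have quotient 3, which forces r1c2 = 3.
Row 1 already has 3, leaving r1c3 = 4.
The 4 cells of cage a must have product 48, so r1c4 = 2.
4 is placed in column 3; hence r2c3 = 3.
3 is placed in row 2; hence r2c4 = 4.
1 is placed in row 3; hence r3c3 = 2.
Column 3 already has 2, which forces r4c3 = 1.
Column 4 already has 4, so r4c4 = 3.
Row 2 already has 4, so r2c1 = 2.
The two cells of cage d must have difference 1, leaving r2c2 = 1.
Cage c has product 32, so r4c1 = 4.
1 is placed in row 4, so r4c2 = 2.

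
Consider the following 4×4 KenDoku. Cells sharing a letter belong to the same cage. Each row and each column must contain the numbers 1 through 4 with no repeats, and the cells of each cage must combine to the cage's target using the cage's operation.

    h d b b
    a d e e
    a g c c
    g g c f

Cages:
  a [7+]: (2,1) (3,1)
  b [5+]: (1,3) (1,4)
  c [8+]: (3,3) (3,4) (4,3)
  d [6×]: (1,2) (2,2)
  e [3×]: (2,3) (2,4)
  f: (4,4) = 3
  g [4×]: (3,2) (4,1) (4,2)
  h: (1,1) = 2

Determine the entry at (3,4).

Cage h is a single given cell, leaving (1,1) = 2.
Row 1 already has 2, which forces (1,2) = 3.
3 is placed in column 2, which forces (2,2) = 2.
Column 2 now contains 2, leaving (3,2) = 1.
Column 1 already has 2, leaving (4,1) = 1.
Column 2 already has 1; hence (4,2) = 4.
F is a freebie, leaving (4,4) = 3.
Cage e's pair has product 3, leaving (2,3) = 3.
3 is placed in column 4, which forces (2,4) = 1.
The 3 cells of cage c must have sum 8, which forces (3,3) = 4.
Cage c has sum 8; hence (3,4) = 2.
Row 4 already has 3, which forces (4,3) = 2.
Column 3 already has 4, which forces (1,3) = 1.
Column 4 now contains 1, leaving (1,4) = 4.
3 is placed in row 2, so (2,1) = 4.
4 is placed in row 3, leaving (3,1) = 3.
The full grid is 2 3 1 4 / 4 2 3 1 / 3 1 4 2 / 1 4 2 3.

2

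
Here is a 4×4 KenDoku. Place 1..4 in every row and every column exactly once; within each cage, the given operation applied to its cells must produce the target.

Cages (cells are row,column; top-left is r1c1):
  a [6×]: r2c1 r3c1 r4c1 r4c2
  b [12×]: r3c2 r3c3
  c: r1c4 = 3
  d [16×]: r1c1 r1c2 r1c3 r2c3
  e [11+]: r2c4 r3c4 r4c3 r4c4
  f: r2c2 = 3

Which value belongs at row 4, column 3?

4

C is a freebie, leaving r1c4 = 3.
F is a freebie, so r2c2 = 3.
The 4 cells of cage d must have product 16, so r2c3 = 2.
Column 2 already has 3; hence r3c2 = 4.
Row 3 now contains 4, which forces r3c3 = 3.
Cage a has product 6, so r4c2 = 1.
Column 3 already has 3; hence r4c3 = 4.
4 is placed in row 4; hence r4c4 = 2.
Cage d needs product 16; hence r1c1 = 4.
Column 2 already has 1, which forces r1c2 = 2.
4 is placed in column 3, so r1c3 = 1.
Row 2 now contains 2, so r2c1 = 1.
Cage e needs sum 11, so r2c4 = 4.
The 4 cells of cage a must have product 6, so r3c1 = 2.
Column 4 already has 2, which forces r3c4 = 1.
Row 4 already has 2, which forces r4c1 = 3.
Filled in: 4 2 1 3 / 1 3 2 4 / 2 4 3 1 / 3 1 4 2.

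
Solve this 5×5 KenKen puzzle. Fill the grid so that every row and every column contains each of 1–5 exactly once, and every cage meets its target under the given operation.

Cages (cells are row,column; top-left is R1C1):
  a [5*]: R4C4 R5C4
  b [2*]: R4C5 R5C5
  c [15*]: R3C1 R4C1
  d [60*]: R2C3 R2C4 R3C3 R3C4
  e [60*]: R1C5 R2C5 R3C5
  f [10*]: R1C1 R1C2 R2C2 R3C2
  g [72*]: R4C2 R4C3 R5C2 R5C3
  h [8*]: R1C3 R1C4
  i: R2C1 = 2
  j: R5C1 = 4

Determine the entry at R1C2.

Cage f has product 10; hence R1C1 = 1.
Cage i is given; hence R2C1 = 2.
Cage j is given, leaving R5C1 = 4.
Row 1 needs a 3, and only R1C5 is open for it.
Row 1 needs a 5, and only R1C2 is open for it.
Column 2 already has 5, so R2C2 = 1.
Cage f needs product 10, which forces R3C2 = 2.
Column 2 now contains 2; hence R5C2 = 3.
3 is placed in row 5, which forces R5C3 = 2.
2 is placed in row 5; hence R5C5 = 1.
Column 3 already has 2, which forces R1C3 = 4.
Cage h needs two cells with product 8, which forces R1C4 = 2.
Column 2 now contains 3, which forces R4C2 = 4.
The 4 cells of cage g must have product 72, leaving R4C3 = 3.
Cage a needs two cells with product 5, leaving R4C4 = 1.
Column 5 already has 1; hence R4C5 = 2.
1 is placed in row 5; hence R5C4 = 5.
Column 3 already has 3, which forces R2C3 = 5.
Row 2 already has 5, leaving R2C5 = 4.
Cage c's pair has product 15, leaving R3C1 = 3.
The 4 cells of cage d must have product 60, which forces R3C3 = 1.
Row 3 now contains 3, so R3C4 = 4.
4 is placed in column 5; hence R3C5 = 5.
3 is placed in row 4, leaving R4C1 = 5.
4 is placed in row 2, so R2C4 = 3.
Completed grid: 1 5 4 2 3 / 2 1 5 3 4 / 3 2 1 4 5 / 5 4 3 1 2 / 4 3 2 5 1.

5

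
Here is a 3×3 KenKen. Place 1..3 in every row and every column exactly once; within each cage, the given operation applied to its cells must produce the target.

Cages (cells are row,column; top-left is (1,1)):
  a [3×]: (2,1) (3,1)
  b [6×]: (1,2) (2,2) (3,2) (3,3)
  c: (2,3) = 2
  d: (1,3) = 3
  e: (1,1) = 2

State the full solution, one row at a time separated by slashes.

Cage e is a single given cell, which forces (1,1) = 2.
Cage d is a single given cell, leaving (1,3) = 3.
Cage c is a single given cell, so (2,3) = 2.
Cage b has product 6, which forces (3,3) = 1.
Row 1 now contains 3, leaving (1,2) = 1.
Cage a needs two cells with product 3, leaving (2,1) = 1.
Cage b has product 6, which forces (2,2) = 3.
Row 3 now contains 1, so (3,1) = 3.
The 4 cells of cage b must have product 6, so (3,2) = 2.

2 1 3 / 1 3 2 / 3 2 1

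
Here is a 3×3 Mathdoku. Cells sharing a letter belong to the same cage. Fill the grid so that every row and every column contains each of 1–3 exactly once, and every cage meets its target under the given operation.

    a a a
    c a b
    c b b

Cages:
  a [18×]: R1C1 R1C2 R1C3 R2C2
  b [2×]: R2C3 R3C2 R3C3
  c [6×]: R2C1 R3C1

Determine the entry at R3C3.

Cage a needs product 18, which forces R2C2 = 3.
The 3 cells of cage b must have product 2; hence R2C3 = 1.
Cage b needs product 2, leaving R3C2 = 1.
The 3 cells of cage b must have product 2, leaving R3C3 = 2.
Cage a has product 18, leaving R1C1 = 1.
Column 2 already has 1; hence R1C2 = 2.
Column 3 already has 2, which forces R1C3 = 3.
Row 2 now contains 3; hence R2C1 = 2.
2 is placed in row 3, which forces R3C1 = 3.
The full grid is 1 2 3 / 2 3 1 / 3 1 2.

2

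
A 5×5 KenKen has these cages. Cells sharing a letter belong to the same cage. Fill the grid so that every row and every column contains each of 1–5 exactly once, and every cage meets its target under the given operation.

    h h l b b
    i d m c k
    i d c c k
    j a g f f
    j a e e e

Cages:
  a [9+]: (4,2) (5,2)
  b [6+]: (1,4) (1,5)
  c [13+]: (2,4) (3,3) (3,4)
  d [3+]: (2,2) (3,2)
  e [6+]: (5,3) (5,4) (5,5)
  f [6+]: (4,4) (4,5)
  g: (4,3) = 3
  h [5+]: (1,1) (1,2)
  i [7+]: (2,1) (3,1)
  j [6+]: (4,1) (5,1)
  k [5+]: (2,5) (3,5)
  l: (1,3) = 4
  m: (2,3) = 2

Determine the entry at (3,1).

L is a freebie; hence (1,3) = 4.
Cage m is given, leaving (2,3) = 2.
4 is placed in column 3, leaving (3,3) = 5.
Row 3 already has 5, so (3,4) = 3.
Cage g is a single given cell, which forces (4,3) = 3.
Column 3 already has 3; hence (5,3) = 1.
1 is placed in row 5, leaving (5,4) = 2.
2 is placed in row 5, leaving (5,5) = 3.
Row 2 now contains 2, which forces (2,2) = 1.
Cage c has sum 13, leaving (2,4) = 5.
1 is placed in row 2, leaving (2,5) = 4.
Cage d needs two cells with sum 3; hence (3,2) = 2.
Column 5 already has 4, which forces (3,5) = 1.
Cage h's pair has sum 5; hence (1,1) = 2.
Column 2 already has 2, leaving (1,2) = 3.
Column 4 now contains 5, leaving (1,4) = 1.
Column 5 now contains 1, leaving (1,5) = 5.
Row 2 already has 5, so (2,1) = 3.
Row 3 already has 2, leaving (3,1) = 4.
2 is placed in column 1, which forces (4,1) = 1.
Column 4 now contains 1, so (4,4) = 4.
Column 5 already has 5, so (4,5) = 2.
Column 1 now contains 4, which forces (5,1) = 5.
Row 5 now contains 5, so (5,2) = 4.
Row 4 now contains 4, so (4,2) = 5.
Filled in: 2 3 4 1 5 / 3 1 2 5 4 / 4 2 5 3 1 / 1 5 3 4 2 / 5 4 1 2 3.

4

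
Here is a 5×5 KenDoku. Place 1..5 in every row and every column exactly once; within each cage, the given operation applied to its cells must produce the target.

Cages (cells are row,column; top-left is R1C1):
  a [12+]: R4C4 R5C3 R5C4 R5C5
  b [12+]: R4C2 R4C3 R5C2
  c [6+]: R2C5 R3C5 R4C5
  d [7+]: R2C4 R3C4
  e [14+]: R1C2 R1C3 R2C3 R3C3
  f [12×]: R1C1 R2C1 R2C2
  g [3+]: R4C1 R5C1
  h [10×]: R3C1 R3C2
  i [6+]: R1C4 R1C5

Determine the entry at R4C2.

Column 1 needs a 5, and only R3C1 is open for it.
Row 3 already has 5, which forces R3C2 = 2.
Row 2 needs a 5, and only R2C3 is open for it.
In row 2, 2 can only go at R2C5, so R2C5 = 2.
In column 2, 1 can only go at R2C2, so R2C2 = 1.
The only place for 3 in row 5 is R5C2.
Cage b has sum 12; hence R4C2 = 5.
Cage b needs sum 12, leaving R4C3 = 4.
Column 2 now contains 5, which forces R1C2 = 4.
Cage e has sum 14; hence R1C3 = 2.
2 is placed in row 1, leaving R1C4 = 1.
Row 1 now contains 4, which forces R1C5 = 5.
The 4 cells of cage e must have sum 14, which forces R3C3 = 3.
Row 3 now contains 3, so R3C4 = 4.
Row 3 now contains 3, so R3C5 = 1.
1 is placed in column 4, leaving R4C4 = 2.
Column 5 already has 1, which forces R4C5 = 3.
Column 3 already has 2, so R5C3 = 1.
The 4 cells of cage a must have sum 12; hence R5C4 = 5.
Cage a has sum 12, so R5C5 = 4.
Row 1 now contains 4, so R1C1 = 3.
Cage f has product 12; hence R2C1 = 4.
Column 4 already has 4, so R2C4 = 3.
2 is placed in row 4; hence R4C1 = 1.
Row 5 now contains 1; hence R5C1 = 2.
Filled in: 3 4 2 1 5 / 4 1 5 3 2 / 5 2 3 4 1 / 1 5 4 2 3 / 2 3 1 5 4.

5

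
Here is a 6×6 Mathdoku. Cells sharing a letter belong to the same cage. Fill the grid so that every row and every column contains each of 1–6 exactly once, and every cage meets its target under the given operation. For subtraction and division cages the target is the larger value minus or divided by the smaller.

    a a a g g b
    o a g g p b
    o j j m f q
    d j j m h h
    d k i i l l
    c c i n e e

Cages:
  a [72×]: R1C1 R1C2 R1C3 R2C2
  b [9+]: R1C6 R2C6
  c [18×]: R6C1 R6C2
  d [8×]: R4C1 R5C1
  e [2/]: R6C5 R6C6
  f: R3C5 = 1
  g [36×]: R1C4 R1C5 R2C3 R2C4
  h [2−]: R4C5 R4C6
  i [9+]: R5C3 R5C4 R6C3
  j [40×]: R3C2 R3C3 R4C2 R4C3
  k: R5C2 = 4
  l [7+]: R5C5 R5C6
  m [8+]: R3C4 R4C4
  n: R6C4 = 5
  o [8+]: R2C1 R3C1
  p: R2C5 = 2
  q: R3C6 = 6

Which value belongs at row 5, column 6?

1

P is a freebie; hence R2C5 = 2.
F is a freebie, leaving R3C5 = 1.
Cage q is given; hence R3C6 = 6.
Cage k is a single given cell, leaving R5C2 = 4.
Cage n is given; hence R6C4 = 5.
The two cells of cage m must have sum 8, leaving R3C4 = 2.
Cage d needs two cells with product 8; hence R4C1 = 4.
The two cells of cage m must have sum 8, which forces R4C4 = 6.
Row 5 already has 4, leaving R5C1 = 2.
2 is placed in row 5, so R5C6 = 1.
Row 3 now contains 2, so R3C2 = 5.
Cage j needs product 40, so R3C3 = 4.
The 3 cells of cage i must have sum 9, so R5C3 = 5.
1 is placed in row 5, leaving R5C4 = 3.
Cage l needs two cells with sum 7, leaving R5C5 = 6.
The 3 cells of cage i must have sum 9, leaving R6C3 = 1.
Column 5 already has 6, which forces R6C5 = 4.
Column 5 already has 4, which forces R1C5 = 3.
Cage o's pair has sum 8; hence R2C1 = 5.
Cage a has product 72; hence R2C2 = 6.
Column 3 already has 1, leaving R2C3 = 3.
5 is placed in row 2, leaving R2C6 = 4.
5 is placed in row 3, leaving R3C1 = 3.
The 4 cells of cage j must have product 40, leaving R4C2 = 1.
Column 3 already has 1, so R4C3 = 2.
3 is placed in column 5, so R4C5 = 5.
Row 4 now contains 5; hence R4C6 = 3.
Column 1 already has 3, which forces R6C1 = 6.
Column 2 now contains 6; hence R6C2 = 3.
The two cells of cage e must have quotient 2; hence R6C6 = 2.
6 is placed in column 1, so R1C1 = 1.
Column 2 now contains 1; hence R1C2 = 2.
2 is placed in column 3, leaving R1C3 = 6.
Cage g needs product 36, which forces R1C4 = 4.
Column 6 already has 4, which forces R1C6 = 5.
4 is placed in row 2; hence R2C4 = 1.
The full grid is 1 2 6 4 3 5 / 5 6 3 1 2 4 / 3 5 4 2 1 6 / 4 1 2 6 5 3 / 2 4 5 3 6 1 / 6 3 1 5 4 2.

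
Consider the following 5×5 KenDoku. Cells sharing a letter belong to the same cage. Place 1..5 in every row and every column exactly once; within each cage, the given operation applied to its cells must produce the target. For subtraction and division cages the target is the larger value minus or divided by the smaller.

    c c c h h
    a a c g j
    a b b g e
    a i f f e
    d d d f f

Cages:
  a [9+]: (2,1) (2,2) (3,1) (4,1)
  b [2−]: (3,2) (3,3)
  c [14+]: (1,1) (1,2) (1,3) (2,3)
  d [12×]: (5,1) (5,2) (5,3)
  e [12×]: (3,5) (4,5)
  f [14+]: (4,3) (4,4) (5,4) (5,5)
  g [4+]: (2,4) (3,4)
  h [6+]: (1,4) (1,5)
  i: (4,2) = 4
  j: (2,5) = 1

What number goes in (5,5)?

5

Cage j is given; hence (2,5) = 1.
I is a freebie, which forces (4,2) = 4.
4 is placed in row 4; hence (4,5) = 3.
1 is placed in row 2, leaving (2,4) = 3.
Cage g needs two cells with sum 4, so (3,4) = 1.
Column 5 already has 3, leaving (3,5) = 4.
The two cells of cage h must have sum 6, leaving (1,4) = 4.
Cage h needs two cells with sum 6; hence (1,5) = 2.
Cage a has sum 9, so (2,1) = 4.
Row 2 already has 3, so (2,2) = 2.
Row 2 now contains 2, so (2,3) = 5.
Cage a needs sum 9, so (3,1) = 2.
Column 3 now contains 5, which forces (3,3) = 3.
The 4 cells of cage a must have sum 9, leaving (4,1) = 1.
Column 3 now contains 5, leaving (4,3) = 2.
Row 4 already has 2, leaving (4,4) = 5.
Column 1 already has 1, so (5,1) = 3.
Row 5 now contains 3, so (5,2) = 1.
1 is placed in row 5; hence (5,3) = 4.
5 is placed in column 4, so (5,4) = 2.
Column 5 now contains 2; hence (5,5) = 5.
Column 1 already has 3, which forces (1,1) = 5.
Cage c has sum 14, leaving (1,2) = 3.
Column 3 now contains 3; hence (1,3) = 1.
Row 3 already has 3; hence (3,2) = 5.
The full grid is 5 3 1 4 2 / 4 2 5 3 1 / 2 5 3 1 4 / 1 4 2 5 3 / 3 1 4 2 5.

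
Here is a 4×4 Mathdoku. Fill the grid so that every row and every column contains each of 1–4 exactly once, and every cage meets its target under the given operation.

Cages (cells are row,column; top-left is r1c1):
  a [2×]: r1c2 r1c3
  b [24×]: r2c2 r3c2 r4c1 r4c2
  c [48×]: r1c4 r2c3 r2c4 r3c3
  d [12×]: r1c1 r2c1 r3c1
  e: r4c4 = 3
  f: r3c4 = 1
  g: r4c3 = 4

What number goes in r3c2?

Cage f is given, leaving r3c4 = 1.
G is a freebie, so r4c3 = 4.
Cage e is a single given cell; hence r4c4 = 3.
In row 1, 3 can only go at r1c1, so r1c1 = 3.
Cage d needs product 12, so r2c1 = 1.
3 is placed in column 1; hence r3c1 = 4.
Row 3 already has 4, so r3c2 = 3.
Row 3 now contains 3; hence r3c3 = 2.
Column 1 already has 1; hence r4c1 = 2.
2 is placed in row 4; hence r4c2 = 1.
1 is placed in column 2, leaving r1c2 = 2.
Column 3 now contains 2, leaving r1c3 = 1.
Row 1 now contains 2, so r1c4 = 4.
Column 2 already has 3, so r2c2 = 4.
Column 3 now contains 2; hence r2c3 = 3.
4 is placed in column 4, leaving r2c4 = 2.
The full grid is 3 2 1 4 / 1 4 3 2 / 4 3 2 1 / 2 1 4 3.

3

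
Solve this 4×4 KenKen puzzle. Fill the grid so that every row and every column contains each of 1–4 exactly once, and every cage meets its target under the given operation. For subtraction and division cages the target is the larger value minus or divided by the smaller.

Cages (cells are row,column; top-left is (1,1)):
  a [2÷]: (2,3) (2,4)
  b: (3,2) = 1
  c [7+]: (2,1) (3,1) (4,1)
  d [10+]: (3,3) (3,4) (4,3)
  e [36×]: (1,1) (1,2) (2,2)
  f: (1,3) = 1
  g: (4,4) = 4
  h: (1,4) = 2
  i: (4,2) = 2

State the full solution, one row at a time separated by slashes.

3 4 1 2 / 4 3 2 1 / 2 1 4 3 / 1 2 3 4

Cage e needs product 36, which forces (1,1) = 3.
Cage e needs product 36, so (1,2) = 4.
Cage f is given, which forces (1,3) = 1.
H is a freebie; hence (1,4) = 2.
Cage e needs product 36, so (2,2) = 3.
Cage b is a single given cell; hence (3,2) = 1.
I is a freebie, leaving (4,2) = 2.
Cage g is a single given cell, so (4,4) = 4.
The two cells of cage a must have quotient 2, which forces (2,3) = 2.
Column 4 already has 4, which forces (2,4) = 1.
Cage d needs sum 10, so (3,3) = 4.
Column 4 already has 4, so (3,4) = 3.
4 is placed in row 4, leaving (4,1) = 1.
4 is placed in row 4, which forces (4,3) = 3.
Row 2 now contains 2, which forces (2,1) = 4.
Row 3 already has 4; hence (3,1) = 2.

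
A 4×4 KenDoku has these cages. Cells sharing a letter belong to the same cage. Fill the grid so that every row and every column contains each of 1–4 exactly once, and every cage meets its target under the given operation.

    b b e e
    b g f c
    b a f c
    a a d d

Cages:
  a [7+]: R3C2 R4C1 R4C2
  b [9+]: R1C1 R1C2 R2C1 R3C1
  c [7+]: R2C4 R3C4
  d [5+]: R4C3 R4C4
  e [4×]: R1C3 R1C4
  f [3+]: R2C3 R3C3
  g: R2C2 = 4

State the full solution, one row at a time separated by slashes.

G is a freebie, so R2C2 = 4.
Row 2 now contains 4, so R2C4 = 3.
3 is placed in column 4, so R3C4 = 4.
Cage e needs two cells with product 4, which forces R1C3 = 4.
Column 4 now contains 4, which forces R1C4 = 1.
4 is placed in column 3, leaving R4C3 = 3.
Column 4 already has 1; hence R4C4 = 2.
Row 1 already has 1, which forces R1C1 = 2.
Cage b needs sum 9, leaving R1C2 = 3.
The 4 cells of cage b must have sum 9, leaving R2C1 = 1.
Row 2 already has 1, so R2C3 = 2.
The 4 cells of cage b must have sum 9; hence R3C1 = 3.
The 3 cells of cage a must have sum 7, so R3C2 = 2.
Column 3 now contains 2, which forces R3C3 = 1.
2 is placed in row 4, so R4C1 = 4.
2 is placed in row 4, which forces R4C2 = 1.

2 3 4 1 / 1 4 2 3 / 3 2 1 4 / 4 1 3 2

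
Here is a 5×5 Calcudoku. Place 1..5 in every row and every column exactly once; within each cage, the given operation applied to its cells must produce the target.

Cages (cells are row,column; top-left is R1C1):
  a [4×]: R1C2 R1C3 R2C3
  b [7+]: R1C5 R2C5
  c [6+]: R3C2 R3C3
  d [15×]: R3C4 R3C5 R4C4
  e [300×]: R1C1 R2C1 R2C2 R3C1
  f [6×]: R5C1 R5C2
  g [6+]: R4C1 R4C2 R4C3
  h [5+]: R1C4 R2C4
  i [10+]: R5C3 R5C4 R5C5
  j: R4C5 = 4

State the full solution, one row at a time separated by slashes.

3 1 4 2 5 / 4 5 1 3 2 / 5 4 2 1 3 / 1 2 3 5 4 / 2 3 5 4 1

The 4 cells of cage e must have product 300; hence R2C2 = 5.
Cage j is given, leaving R4C5 = 4.
The two cells of cage b must have sum 7, leaving R1C5 = 5.
Cage b's pair has sum 7; hence R2C5 = 2.
Cage a needs product 4; hence R1C2 = 1.
The 3 cells of cage a must have product 4, leaving R1C3 = 4.
4 is placed in row 1, leaving R1C4 = 2.
Row 2 already has 2, so R2C3 = 1.
Cage e needs product 300, which forces R3C1 = 5.
Row 3 already has 5; hence R3C3 = 2.
2 is placed in column 3, which forces R4C3 = 3.
2 is placed in column 3, leaving R5C3 = 5.
Row 5 already has 5, which forces R5C4 = 4.
4 is placed in row 1, leaving R1C1 = 3.
The 4 cells of cage e must have product 300, so R2C1 = 4.
4 is placed in column 4; hence R2C4 = 3.
Row 3 already has 2, leaving R3C2 = 4.
Column 4 already has 3, which forces R3C4 = 1.
Row 3 now contains 1, so R3C5 = 3.
Cage g has sum 6; hence R4C1 = 1.
3 is placed in row 4, leaving R4C2 = 2.
Cage d has product 15, leaving R4C4 = 5.
3 is placed in column 1, which forces R5C1 = 2.
Column 2 already has 2; hence R5C2 = 3.
The 3 cells of cage i must have sum 10, which forces R5C5 = 1.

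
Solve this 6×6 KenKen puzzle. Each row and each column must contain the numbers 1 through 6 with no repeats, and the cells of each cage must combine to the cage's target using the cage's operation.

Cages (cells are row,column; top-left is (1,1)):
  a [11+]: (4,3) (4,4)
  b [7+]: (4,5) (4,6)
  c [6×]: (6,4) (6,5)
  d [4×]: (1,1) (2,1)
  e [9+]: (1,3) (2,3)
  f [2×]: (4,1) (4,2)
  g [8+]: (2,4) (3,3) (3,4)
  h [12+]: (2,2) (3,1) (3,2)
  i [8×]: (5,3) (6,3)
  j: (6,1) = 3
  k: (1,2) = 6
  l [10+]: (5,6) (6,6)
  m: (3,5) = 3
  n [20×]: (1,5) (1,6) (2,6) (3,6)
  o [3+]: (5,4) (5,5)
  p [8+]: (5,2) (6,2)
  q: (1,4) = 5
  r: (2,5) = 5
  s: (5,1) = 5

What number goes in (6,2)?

Cage k is a single given cell, so (1,2) = 6.
Q is a freebie, so (1,4) = 5.
R is a freebie, so (2,5) = 5.
M is a freebie; hence (3,5) = 3.
Column 4 now contains 5; hence (4,4) = 6.
Cage s is a single given cell; hence (5,1) = 5.
J is a freebie, which forces (6,1) = 3.
Cage e's pair has sum 9, leaving (1,3) = 3.
Cage e needs two cells with sum 9, which forces (2,3) = 6.
The 4 cells of cage n must have product 20, which forces (3,6) = 5.
6 is placed in row 4, leaving (4,3) = 5.
Column 6 now contains 5, so (4,6) = 3.
The two cells of cage p must have sum 8, leaving (5,2) = 3.
The two cells of cage p must have sum 8, leaving (6,2) = 5.
Cage c needs two cells with product 6, so (6,4) = 1.
Cage c needs two cells with product 6, leaving (6,5) = 6.
6 is placed in row 6, which forces (6,6) = 4.
Cage n needs product 20, leaving (1,5) = 2.
4 is placed in column 6; hence (1,6) = 1.
Cage n needs product 20, which forces (2,6) = 2.
Cage h needs sum 12; hence (3,1) = 6.
The 3 cells of cage g must have sum 8, leaving (3,4) = 4.
Cage b needs two cells with sum 7, so (4,5) = 4.
The two cells of cage i must have product 8, leaving (5,3) = 4.
Column 4 already has 1; hence (5,4) = 2.
The two cells of cage o must have sum 3, which forces (5,5) = 1.
4 is placed in column 6, which forces (5,6) = 6.
4 is placed in row 6, leaving (6,3) = 2.
Row 1 already has 1, so (1,1) = 4.
Cage d needs two cells with product 4, leaving (2,1) = 1.
2 is placed in row 2; hence (2,2) = 4.
2 is placed in row 2, so (2,4) = 3.
Row 3 already has 4, so (3,2) = 2.
2 is placed in column 3, so (3,3) = 1.
Column 1 already has 1, which forces (4,1) = 2.
2 is placed in column 2, so (4,2) = 1.
Filled in: 4 6 3 5 2 1 / 1 4 6 3 5 2 / 6 2 1 4 3 5 / 2 1 5 6 4 3 / 5 3 4 2 1 6 / 3 5 2 1 6 4.

5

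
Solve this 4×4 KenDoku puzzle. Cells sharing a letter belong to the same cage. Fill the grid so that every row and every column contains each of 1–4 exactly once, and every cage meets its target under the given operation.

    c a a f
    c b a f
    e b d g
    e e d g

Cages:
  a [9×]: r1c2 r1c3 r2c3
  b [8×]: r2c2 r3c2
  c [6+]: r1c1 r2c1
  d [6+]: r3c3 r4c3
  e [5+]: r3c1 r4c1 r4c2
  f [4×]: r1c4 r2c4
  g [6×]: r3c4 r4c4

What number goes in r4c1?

3

Cage a needs product 9, so r1c2 = 3.
Cage a needs product 9; hence r1c3 = 1.
Row 1 now contains 1, which forces r1c4 = 4.
Cage a has product 9, which forces r2c3 = 3.
Column 4 now contains 4, which forces r2c4 = 1.
4 is placed in row 1, which forces r1c1 = 2.
Cage c's pair has sum 6, leaving r2c1 = 4.
Row 2 already has 4; hence r2c2 = 2.
Column 1 now contains 2, which forces r3c1 = 1.
Column 2 now contains 2, so r3c2 = 4.
Row 3 now contains 4, leaving r3c3 = 2.
2 is placed in row 3; hence r3c4 = 3.
Column 1 now contains 1, which forces r4c1 = 3.
Column 2 now contains 2, which forces r4c2 = 1.
Column 3 now contains 2, which forces r4c3 = 4.
Column 4 already has 3, which forces r4c4 = 2.
Completed grid: 2 3 1 4 / 4 2 3 1 / 1 4 2 3 / 3 1 4 2.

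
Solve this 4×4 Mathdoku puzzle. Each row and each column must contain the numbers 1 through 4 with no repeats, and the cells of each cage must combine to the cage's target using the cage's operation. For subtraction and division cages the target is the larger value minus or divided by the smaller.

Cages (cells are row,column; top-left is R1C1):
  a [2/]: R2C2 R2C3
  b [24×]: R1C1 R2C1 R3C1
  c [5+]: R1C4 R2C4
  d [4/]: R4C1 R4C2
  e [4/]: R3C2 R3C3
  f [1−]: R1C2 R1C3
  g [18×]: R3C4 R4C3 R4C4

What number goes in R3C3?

4

Cage g has product 18, which forces R3C4 = 3.
Cage g has product 18, leaving R4C3 = 3.
Cage g needs product 18; hence R4C4 = 2.
The only place for 3 in row 2 is R2C1.
In row 1, 3 can only go at R1C2, so R1C2 = 3.
The only place for 1 in row 1 is R1C4.
Column 4 already has 1, which forces R2C4 = 4.
In row 3, 2 can only go at R3C1, so R3C1 = 2.
2 is placed in column 1, which forces R1C1 = 4.
Row 1 now contains 4, so R1C3 = 2.
Column 3 already has 2, leaving R2C3 = 1.
Column 3 now contains 1, which forces R3C3 = 4.
Column 1 already has 4, which forces R4C1 = 1.
Row 4 already has 1, so R4C2 = 4.
Row 2 already has 1, leaving R2C2 = 2.
4 is placed in row 3; hence R3C2 = 1.
Filled in: 4 3 2 1 / 3 2 1 4 / 2 1 4 3 / 1 4 3 2.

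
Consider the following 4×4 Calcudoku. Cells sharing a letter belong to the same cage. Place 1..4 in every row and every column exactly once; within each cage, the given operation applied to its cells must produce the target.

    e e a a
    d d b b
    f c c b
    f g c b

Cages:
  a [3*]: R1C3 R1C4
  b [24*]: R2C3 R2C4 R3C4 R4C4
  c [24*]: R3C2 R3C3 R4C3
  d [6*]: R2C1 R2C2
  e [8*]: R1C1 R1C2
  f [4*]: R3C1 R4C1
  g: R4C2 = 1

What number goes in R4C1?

4

G is a freebie, leaving R4C2 = 1.
Cage f's pair has product 4, which forces R3C1 = 1.
1 is placed in row 4, so R4C1 = 4.
Column 1 already has 4, leaving R1C1 = 2.
The two cells of cage e must have product 8; hence R1C2 = 4.
Column 1 already has 2; hence R2C1 = 3.
Row 2 already has 3, so R2C2 = 2.
Column 2 already has 2, so R3C2 = 3.
Cage c needs product 24, which forces R3C3 = 4.
Cage b has product 24, which forces R3C4 = 2.
The 3 cells of cage c must have product 24, so R4C3 = 2.
The 4 cells of cage b must have product 24, leaving R4C4 = 3.
The two cells of cage a must have product 3, leaving R1C3 = 3.
Column 4 already has 3, leaving R1C4 = 1.
Column 3 already has 4; hence R2C3 = 1.
Cage b needs product 24, so R2C4 = 4.
The full grid is 2 4 3 1 / 3 2 1 4 / 1 3 4 2 / 4 1 2 3.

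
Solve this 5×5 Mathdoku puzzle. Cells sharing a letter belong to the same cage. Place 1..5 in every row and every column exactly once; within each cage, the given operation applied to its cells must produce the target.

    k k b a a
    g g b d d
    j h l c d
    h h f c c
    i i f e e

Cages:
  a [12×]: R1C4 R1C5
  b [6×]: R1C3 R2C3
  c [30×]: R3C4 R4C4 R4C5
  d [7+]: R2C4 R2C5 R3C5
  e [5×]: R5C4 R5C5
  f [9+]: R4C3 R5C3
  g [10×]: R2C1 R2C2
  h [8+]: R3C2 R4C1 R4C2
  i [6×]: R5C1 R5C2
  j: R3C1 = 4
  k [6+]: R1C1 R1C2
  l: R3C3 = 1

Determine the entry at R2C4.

4

J is a freebie, leaving R3C1 = 4.
Cage l is given; hence R3C3 = 1.
The only place for 4 in row 5 is R5C3.
Column 3 already has 4; hence R4C3 = 5.
Cage c needs product 30, leaving R3C4 = 5.
Column 4 already has 5; hence R5C4 = 1.
Row 5 now contains 1; hence R5C5 = 5.
Row 2 needs a 1, and only R2C5 is open for it.
In row 2, 4 can only go at R2C4, so R2C4 = 4.
4 is placed in column 4, leaving R1C4 = 3.
Cage a needs two cells with product 12, leaving R1C5 = 4.
Cage d has sum 7; hence R3C5 = 2.
Column 4 already has 3, which forces R4C4 = 2.
Column 5 already has 2, leaving R4C5 = 3.
Row 1 now contains 3, so R1C3 = 2.
The two cells of cage b must have product 6, so R2C3 = 3.
2 is placed in row 3, which forces R3C2 = 3.
3 is placed in row 4, so R4C1 = 1.
Row 4 already has 2; hence R4C2 = 4.
3 is placed in column 2, so R5C2 = 2.
Column 1 now contains 1; hence R1C1 = 5.
Cage k needs two cells with sum 6, so R1C2 = 1.
Cage g's pair has product 10, which forces R2C1 = 2.
Column 2 now contains 2, which forces R2C2 = 5.
Row 5 already has 2, which forces R5C1 = 3.
The full grid is 5 1 2 3 4 / 2 5 3 4 1 / 4 3 1 5 2 / 1 4 5 2 3 / 3 2 4 1 5.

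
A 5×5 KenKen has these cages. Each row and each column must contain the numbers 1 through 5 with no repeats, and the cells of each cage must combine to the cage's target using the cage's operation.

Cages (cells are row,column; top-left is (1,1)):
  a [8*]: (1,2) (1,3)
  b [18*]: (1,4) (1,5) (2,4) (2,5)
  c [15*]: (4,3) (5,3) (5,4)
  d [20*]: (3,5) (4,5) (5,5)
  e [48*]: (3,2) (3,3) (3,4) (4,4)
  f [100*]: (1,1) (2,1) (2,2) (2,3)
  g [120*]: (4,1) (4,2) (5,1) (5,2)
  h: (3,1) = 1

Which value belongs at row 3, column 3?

2

The 4 cells of cage f must have product 100, so (1,1) = 5.
Cage h is given, which forces (3,1) = 1.
Column 1 now contains 1; hence (2,1) = 4.
Cage e has product 48, so (4,4) = 2.
Row 4 now contains 2, which forces (4,1) = 3.
Cage g needs product 120, so (5,1) = 2.
The only place for 1 in row 1 is (1,4).
Cage b needs product 18; hence (1,5) = 3.
1 is placed in column 4, so (2,4) = 3.
The 4 cells of cage b must have product 18, leaving (2,5) = 2.
Column 4 already has 3, leaving (3,4) = 4.
4 is placed in row 3, leaving (3,5) = 5.
Column 4 already has 3; hence (5,4) = 5.
Cage g needs product 120, so (4,2) = 5.
The 3 cells of cage c must have product 15, which forces (4,3) = 1.
1 is placed in row 4, so (4,5) = 4.
Row 5 now contains 5; hence (5,2) = 4.
Cage c needs product 15, which forces (5,3) = 3.
Column 5 now contains 4, so (5,5) = 1.
Column 2 now contains 4; hence (1,2) = 2.
The two cells of cage a must have product 8, so (1,3) = 4.
Column 2 now contains 5; hence (2,2) = 1.
Column 3 already has 1, leaving (2,3) = 5.
The 4 cells of cage e must have product 48, which forces (3,2) = 3.
Column 3 now contains 3, leaving (3,3) = 2.
The full grid is 5 2 4 1 3 / 4 1 5 3 2 / 1 3 2 4 5 / 3 5 1 2 4 / 2 4 3 5 1.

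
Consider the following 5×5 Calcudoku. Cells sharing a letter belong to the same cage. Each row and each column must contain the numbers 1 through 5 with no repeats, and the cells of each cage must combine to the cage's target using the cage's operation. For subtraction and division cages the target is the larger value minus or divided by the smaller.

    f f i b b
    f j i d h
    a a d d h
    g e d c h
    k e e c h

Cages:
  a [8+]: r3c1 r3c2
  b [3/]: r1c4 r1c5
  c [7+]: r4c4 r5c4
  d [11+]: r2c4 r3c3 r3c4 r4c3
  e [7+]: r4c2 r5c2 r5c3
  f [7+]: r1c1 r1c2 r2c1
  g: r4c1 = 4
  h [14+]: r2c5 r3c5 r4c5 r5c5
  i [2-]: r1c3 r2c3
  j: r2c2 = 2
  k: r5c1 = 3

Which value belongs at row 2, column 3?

3

Cage j is a single given cell, so r2c2 = 2.
Cage g is given, which forces r4c1 = 4.
Cage k is given, leaving r5c1 = 3.
Column 1 already has 3, so r2c1 = 1.
Column 1 already has 3, so r3c1 = 5.
The two cells of cage a must have sum 8, so r3c2 = 3.
Cage e has sum 7; hence r4c2 = 1.
Column 1 now contains 5, which forces r1c1 = 2.
1 is placed in column 2, leaving r1c2 = 4.
4 is placed in column 2, which forces r5c2 = 5.
Cage e needs sum 7, which forces r5c3 = 1.
The only place for 5 in row 1 is r1c3.
Column 3 already has 5, so r2c3 = 3.
Row 2 already has 3; hence r2c5 = 5.
Column 3 already has 3, so r4c3 = 2.
5 is placed in column 5, which forces r4c5 = 3.
Cage b needs two cells with quotient 3, which forces r1c4 = 3.
Column 5 now contains 3, leaving r1c5 = 1.
Row 2 now contains 5, leaving r2c4 = 4.
Column 3 now contains 2, which forces r3c3 = 4.
Cage d needs sum 11; hence r3c4 = 1.
Row 3 already has 4, so r3c5 = 2.
Row 4 now contains 3, leaving r4c4 = 5.
The two cells of cage c must have sum 7, so r5c4 = 2.
Column 5 now contains 2, leaving r5c5 = 4.
The full grid is 2 4 5 3 1 / 1 2 3 4 5 / 5 3 4 1 2 / 4 1 2 5 3 / 3 5 1 2 4.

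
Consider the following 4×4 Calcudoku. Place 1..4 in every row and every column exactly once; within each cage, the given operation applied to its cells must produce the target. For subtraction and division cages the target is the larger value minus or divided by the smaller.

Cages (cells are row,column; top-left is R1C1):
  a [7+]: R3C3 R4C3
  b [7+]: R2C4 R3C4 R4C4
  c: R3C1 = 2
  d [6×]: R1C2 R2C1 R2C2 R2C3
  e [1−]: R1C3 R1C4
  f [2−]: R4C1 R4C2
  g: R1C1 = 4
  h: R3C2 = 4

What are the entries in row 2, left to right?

3 2 1 4

Cage g is a single given cell, so R1C1 = 4.
Cage d has product 6, leaving R1C2 = 1.
C is a freebie; hence R3C1 = 2.
Cage h is given, so R3C2 = 4.
4 is placed in row 3, which forces R3C3 = 3.
4 is placed in row 3; hence R3C4 = 1.
Column 3 now contains 3; hence R4C3 = 4.
Row 4 now contains 4, so R4C4 = 2.
Column 3 now contains 3, so R1C3 = 2.
2 is placed in column 4; hence R1C4 = 3.
Column 3 already has 2, leaving R2C3 = 1.
2 is placed in column 4, leaving R2C4 = 4.
The two cells of cage f must have difference 2; hence R4C1 = 1.
Row 4 now contains 2, so R4C2 = 3.
1 is placed in row 2, so R2C1 = 3.
Column 2 already has 3, so R2C2 = 2.
Completed grid: 4 1 2 3 / 3 2 1 4 / 2 4 3 1 / 1 3 4 2.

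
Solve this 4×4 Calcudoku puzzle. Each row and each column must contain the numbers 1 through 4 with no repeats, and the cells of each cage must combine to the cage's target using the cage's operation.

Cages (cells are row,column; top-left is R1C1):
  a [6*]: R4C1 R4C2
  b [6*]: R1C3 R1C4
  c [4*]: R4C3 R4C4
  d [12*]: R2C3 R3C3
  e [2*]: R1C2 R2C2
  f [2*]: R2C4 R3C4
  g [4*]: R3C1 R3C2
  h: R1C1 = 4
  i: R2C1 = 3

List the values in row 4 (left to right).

H is a freebie; hence R1C1 = 4.
I is a freebie, leaving R2C1 = 3.
3 is placed in row 2, which forces R2C3 = 4.
Column 1 already has 4, so R3C1 = 1.
Row 3 already has 1, leaving R3C2 = 4.
Column 3 already has 4, leaving R3C3 = 3.
Row 3 already has 1; hence R3C4 = 2.
Column 1 already has 3, leaving R4C1 = 2.
Row 4 already has 2, which forces R4C2 = 3.
Column 3 already has 4, leaving R4C3 = 1.
1 is placed in row 4, so R4C4 = 4.
Column 3 already has 3, so R1C3 = 2.
Column 4 now contains 2; hence R1C4 = 3.
Column 4 now contains 2, leaving R2C4 = 1.
Row 1 now contains 2, which forces R1C2 = 1.
Row 2 already has 1, so R2C2 = 2.
The full grid is 4 1 2 3 / 3 2 4 1 / 1 4 3 2 / 2 3 1 4.

2 3 1 4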